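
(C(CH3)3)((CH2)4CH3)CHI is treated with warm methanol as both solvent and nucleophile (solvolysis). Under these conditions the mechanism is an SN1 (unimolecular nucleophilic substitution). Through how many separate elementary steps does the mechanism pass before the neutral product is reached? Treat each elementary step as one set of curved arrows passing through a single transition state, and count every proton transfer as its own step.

Step 1: Unassisted departure of I⁻ (taking the C–I bonding pair) generates a secondary carbocation.
Step 2: A methyl group with its bonding pair migrates from the adjacent tert-butyl carbon to the cationic centre — a 1,2-methyl shift — upgrading the secondary cation to a tertiary one.
Step 3: CH3OH donates an oxygen lone pair into the empty p orbital of the cation, giving a protonated ether (an oxonium ion).
Step 4: A second solvent molecule removes the proton on oxygen, giving the neutral ether product.
Total: 4 elementary steps.

4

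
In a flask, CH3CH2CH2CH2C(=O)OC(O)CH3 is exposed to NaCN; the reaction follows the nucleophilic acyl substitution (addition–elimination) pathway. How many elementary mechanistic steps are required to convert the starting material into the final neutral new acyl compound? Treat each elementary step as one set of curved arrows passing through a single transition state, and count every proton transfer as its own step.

2

Step 1: CN⁻ adds to the carbonyl carbon; the C=O π electrons shift onto oxygen and a tetrahedral alkoxide intermediate forms.
Step 2: Collapse of the tetrahedral intermediate: the alkoxide oxygen pushes its lone pair back to re-form C=O while CH3CO2⁻ leaves.
Total: 2 elementary steps.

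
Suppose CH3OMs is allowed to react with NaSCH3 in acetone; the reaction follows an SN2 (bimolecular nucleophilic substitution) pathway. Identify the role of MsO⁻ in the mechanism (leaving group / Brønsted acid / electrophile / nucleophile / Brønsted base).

Step 1: Backside attack by CH3S⁻ on the carbon bearing the mesylate: the new C–S bond forms as the C–O bond breaks, with Walden inversion at carbon.
MsO⁻ departs with both electrons of the breaking σ-bond — that is the definition of a leaving group.

leaving group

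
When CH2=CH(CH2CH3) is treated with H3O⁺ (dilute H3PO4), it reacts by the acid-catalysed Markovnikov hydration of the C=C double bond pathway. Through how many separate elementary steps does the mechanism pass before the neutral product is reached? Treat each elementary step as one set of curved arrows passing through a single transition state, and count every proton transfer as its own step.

3

Step 1: Protonation of the alkene by H3O⁺: the π bond acts as the nucleophile and picks up H⁺, giving the more stable (Markovnikov) secondary carbocation. H2O is released.
(No 1,2-shift: no single shift to an adjacent carbon would give a more stable cation.)
Step 2: Water acts as the nucleophile: an oxygen lone pair bonds to the cationic carbon, giving an oxonium-ion intermediate.
Step 3: H2O removes a proton from the oxonium oxygen, regenerating H3O⁺ and giving the neutral alcohol.
Total: 3 elementary steps.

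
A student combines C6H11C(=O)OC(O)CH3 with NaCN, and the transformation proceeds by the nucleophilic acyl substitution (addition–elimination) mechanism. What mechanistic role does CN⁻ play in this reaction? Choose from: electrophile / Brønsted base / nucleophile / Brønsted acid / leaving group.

Step 1: CN⁻ adds to the carbonyl carbon; the C=O π electrons shift onto oxygen and a tetrahedral alkoxide intermediate forms.
CN⁻ donates an electron pair to form a new σ-bond to carbon — it is the nucleophile.

nucleophile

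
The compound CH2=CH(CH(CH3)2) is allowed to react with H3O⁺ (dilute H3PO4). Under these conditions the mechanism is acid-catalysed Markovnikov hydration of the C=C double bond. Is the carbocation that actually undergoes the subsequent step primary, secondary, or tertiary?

tertiary

Step 1: Protonation of the alkene by H3O⁺: the π bond acts as the nucleophile and picks up H⁺, giving the more stable (Markovnikov) secondary carbocation. H2O is released.
Step 2: Carbocation rearrangement: a 1,2-hydride shift from the adjacent isopropyl carbon converts the initially-formed secondary cation into the more stable tertiary cation.
The cation rearranges from secondary to tertiary via a 1,2-hydride shift from the adjacent isopropyl carbon; the tertiary cation is what reacts next.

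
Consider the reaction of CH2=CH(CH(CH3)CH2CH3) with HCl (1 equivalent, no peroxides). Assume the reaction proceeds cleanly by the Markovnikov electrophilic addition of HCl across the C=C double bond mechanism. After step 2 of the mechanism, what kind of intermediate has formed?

Step 1: Protonation of the alkene by HCl: the π bond acts as the nucleophile and picks up H⁺, giving the more stable (Markovnikov) secondary carbocation. The H–Cl bond breaks heterolytically, releasing Cl⁻.
Step 2: A hydride (H with its bonding pair) migrates from the adjacent sec-butyl carbon to the cationic centre — a 1,2-hydride shift — upgrading the secondary cation to a tertiary one.
After step 2 the species present is a tertiary carbocation.

tertiary carbocation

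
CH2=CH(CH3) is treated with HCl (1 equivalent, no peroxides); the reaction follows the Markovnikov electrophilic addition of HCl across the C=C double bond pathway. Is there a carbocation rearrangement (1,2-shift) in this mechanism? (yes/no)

The first-formed carbocation is secondary.
No single 1,2-shift to an adjacent carbon would produce a more-substituted cation than the one already present, so no rearrangement occurs.

no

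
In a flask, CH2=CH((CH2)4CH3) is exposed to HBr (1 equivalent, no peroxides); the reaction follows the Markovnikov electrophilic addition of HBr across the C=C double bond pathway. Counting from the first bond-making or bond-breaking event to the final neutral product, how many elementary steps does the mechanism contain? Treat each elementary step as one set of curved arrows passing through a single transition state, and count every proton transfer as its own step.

2

Step 1: Protonation of the alkene by HBr: the π bond acts as the nucleophile and picks up H⁺, giving the more stable (Markovnikov) secondary carbocation. The H–Br bond breaks heterolytically, releasing Br⁻.
(No 1,2-shift: no single shift to an adjacent carbon would give a more stable cation.)
Step 2: Nucleophilic attack by Br⁻ on the carbocation completes the addition, giving R–Br.
Total: 2 elementary steps.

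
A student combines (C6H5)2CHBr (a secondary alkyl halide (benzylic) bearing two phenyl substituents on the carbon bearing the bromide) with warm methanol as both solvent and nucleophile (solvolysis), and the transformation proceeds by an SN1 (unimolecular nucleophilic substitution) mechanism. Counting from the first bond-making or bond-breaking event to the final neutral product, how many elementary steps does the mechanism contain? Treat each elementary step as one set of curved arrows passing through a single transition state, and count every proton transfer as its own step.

Step 1: Ionisation: the C–Br σ-bond cleaves heterolytically; both bonding electrons depart with Br⁻, leaving a secondary carbocation at the α-carbon.
(No 1,2-shift: no single shift to an adjacent carbon would give a more stable cation.)
Step 2: A lone pair on the oxygen of CH3OH attacks the carbocation, forming a new C–O σ-bond and an oxonium ion.
Step 3: A second solvent molecule removes the proton on oxygen, giving the neutral ether product.
Total: 3 elementary steps.

3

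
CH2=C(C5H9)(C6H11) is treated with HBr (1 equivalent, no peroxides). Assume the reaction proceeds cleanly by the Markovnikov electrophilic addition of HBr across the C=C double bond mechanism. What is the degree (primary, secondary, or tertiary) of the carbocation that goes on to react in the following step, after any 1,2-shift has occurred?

tertiary

Step 1: Electrophilic addition begins with the π(C=C) electrons forming a bond to the proton of HBr. Following Markovnikov's rule, the resulting cation is tertiary. The H–Br bond breaks heterolytically, releasing Br⁻.
No single 1,2-shift to an adjacent carbon would give a more-substituted cation, so no rearrangement occurs.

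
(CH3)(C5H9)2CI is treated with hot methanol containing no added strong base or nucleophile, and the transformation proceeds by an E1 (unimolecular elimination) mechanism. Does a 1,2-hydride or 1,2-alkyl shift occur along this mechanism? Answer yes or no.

no

The first-formed carbocation is tertiary.
No single 1,2-shift to an adjacent carbon would produce a more-substituted cation than the one already present, so no rearrangement occurs.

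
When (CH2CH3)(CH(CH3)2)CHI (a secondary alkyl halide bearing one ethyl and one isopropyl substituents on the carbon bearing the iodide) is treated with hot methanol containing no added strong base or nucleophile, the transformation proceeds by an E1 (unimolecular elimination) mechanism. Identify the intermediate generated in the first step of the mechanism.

Step 1: The C–I bond breaks with both electrons going to the iodide; I⁻ leaves and a secondary carbocation remains.
After step 1 the species present is a secondary carbocation.

secondary carbocation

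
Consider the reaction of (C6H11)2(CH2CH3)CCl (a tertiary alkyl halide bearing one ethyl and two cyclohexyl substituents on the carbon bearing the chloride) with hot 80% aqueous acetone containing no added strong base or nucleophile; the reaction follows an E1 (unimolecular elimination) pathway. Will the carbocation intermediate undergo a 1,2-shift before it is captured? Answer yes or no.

The first-formed carbocation is tertiary.
No single 1,2-shift to an adjacent carbon would produce a more-substituted cation than the one already present, so no rearrangement occurs.

no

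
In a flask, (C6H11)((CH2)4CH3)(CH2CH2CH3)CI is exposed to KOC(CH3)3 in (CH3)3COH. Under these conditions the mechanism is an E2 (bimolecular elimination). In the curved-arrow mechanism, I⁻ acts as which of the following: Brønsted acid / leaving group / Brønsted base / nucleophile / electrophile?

leaving group

Step 1: Concerted anti-periplanar elimination: (CH3)3CO⁻ abstracts a β-H while I⁻ leaves, and the C–H electrons become the new C=C π bond — all in a single transition state.
I⁻ departs with both electrons of the breaking σ-bond — that is the definition of a leaving group.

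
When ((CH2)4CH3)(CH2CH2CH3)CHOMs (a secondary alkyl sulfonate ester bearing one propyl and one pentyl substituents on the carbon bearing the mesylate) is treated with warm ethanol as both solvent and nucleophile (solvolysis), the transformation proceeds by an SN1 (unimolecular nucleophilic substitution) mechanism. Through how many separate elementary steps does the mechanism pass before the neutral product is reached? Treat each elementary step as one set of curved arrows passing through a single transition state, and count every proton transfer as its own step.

3

Step 1: Rate-determining heterolysis of the C–O bond gives MsO⁻ and a secondary carbocation.
(No 1,2-shift: no single shift to an adjacent carbon would give a more stable cation.)
Step 2: Nucleophilic capture: the oxygen of CH3CH2OH bonds to the cationic carbon, producing an oxonium-ion intermediate.
Step 3: A second solvent molecule removes the proton on oxygen, giving the neutral ether product.
Total: 3 elementary steps.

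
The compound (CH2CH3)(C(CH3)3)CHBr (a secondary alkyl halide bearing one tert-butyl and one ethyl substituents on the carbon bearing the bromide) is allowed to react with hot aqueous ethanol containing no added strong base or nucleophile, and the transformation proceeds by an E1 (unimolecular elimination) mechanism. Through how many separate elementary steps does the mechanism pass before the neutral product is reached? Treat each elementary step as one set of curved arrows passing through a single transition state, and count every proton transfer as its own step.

3

Step 1: Unassisted departure of Br⁻ (taking the C–Br bonding pair) generates a secondary carbocation.
Step 2: A 1,2-methyl shift from the adjacent tert-butyl carbon moves the positive charge from the secondary centre to an adjacent carbon, generating a more stable tertiary carbocation.
Step 3: A water (or ethanol) molecule (solvent) deprotonates a β-carbon; as the C–H bond breaks, those electrons form the new alkene π bond.
Total: 3 elementary steps.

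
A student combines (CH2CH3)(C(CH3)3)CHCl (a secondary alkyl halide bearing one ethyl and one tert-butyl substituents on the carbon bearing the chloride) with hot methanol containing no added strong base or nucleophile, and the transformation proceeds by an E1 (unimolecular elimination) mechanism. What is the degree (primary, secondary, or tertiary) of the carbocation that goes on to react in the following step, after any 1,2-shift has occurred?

Step 1: Rate-determining heterolysis of the C–Cl bond gives Cl⁻ and a secondary carbocation.
Step 2: A methyl group with its bonding pair migrates from the adjacent tert-butyl carbon to the cationic centre — a 1,2-methyl shift — upgrading the secondary cation to a tertiary one.
The cation rearranges from secondary to tertiary via a 1,2-methyl shift from the adjacent tert-butyl carbon; the tertiary cation is what reacts next.

tertiary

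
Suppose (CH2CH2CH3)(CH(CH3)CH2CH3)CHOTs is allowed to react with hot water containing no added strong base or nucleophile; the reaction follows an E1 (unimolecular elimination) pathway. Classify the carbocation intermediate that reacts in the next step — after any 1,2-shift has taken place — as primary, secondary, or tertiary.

Step 1: Unassisted departure of TsO⁻ (taking the C–O bonding pair) generates a secondary carbocation.
Step 2: A 1,2-hydride shift from the adjacent sec-butyl carbon moves the positive charge from the secondary centre to an adjacent carbon, generating a more stable tertiary carbocation.
The cation rearranges from secondary to tertiary via a 1,2-hydride shift from the adjacent sec-butyl carbon; the tertiary cation is what reacts next.

tertiary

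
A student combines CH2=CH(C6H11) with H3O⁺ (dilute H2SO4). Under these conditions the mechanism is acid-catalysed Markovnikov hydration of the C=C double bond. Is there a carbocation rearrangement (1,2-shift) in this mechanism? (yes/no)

The first-formed carbocation is secondary.
The adjacent cyclohexyl carbon already bears 2 other carbon substituents and has a hydrogen to migrate; after a 1,2-hydride shift from that carbon the positive charge sits on a tertiary centre.
Tertiary is more stable than secondary, so the shift occurs.

yes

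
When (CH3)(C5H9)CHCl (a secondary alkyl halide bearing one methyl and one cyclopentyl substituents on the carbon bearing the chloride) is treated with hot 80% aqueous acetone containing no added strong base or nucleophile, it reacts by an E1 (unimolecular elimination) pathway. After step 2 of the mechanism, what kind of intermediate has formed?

Step 1: The C–Cl bond breaks with both electrons going to the chloride; Cl⁻ leaves and a secondary carbocation remains.
Step 2: A 1,2-hydride shift from the adjacent cyclopentyl carbon moves the positive charge from the secondary centre to an adjacent carbon, generating a more stable tertiary carbocation.
After step 2 the species present is a tertiary carbocation.

tertiary carbocation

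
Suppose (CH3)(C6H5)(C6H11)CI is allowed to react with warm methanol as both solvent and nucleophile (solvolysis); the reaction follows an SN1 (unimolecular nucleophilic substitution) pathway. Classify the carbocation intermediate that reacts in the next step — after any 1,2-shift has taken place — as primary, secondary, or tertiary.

tertiary

Step 1: The C–I bond breaks with both electrons going to the iodide; I⁻ leaves and a tertiary carbocation remains.
No single 1,2-shift to an adjacent carbon would give a more-substituted cation, so no rearrangement occurs.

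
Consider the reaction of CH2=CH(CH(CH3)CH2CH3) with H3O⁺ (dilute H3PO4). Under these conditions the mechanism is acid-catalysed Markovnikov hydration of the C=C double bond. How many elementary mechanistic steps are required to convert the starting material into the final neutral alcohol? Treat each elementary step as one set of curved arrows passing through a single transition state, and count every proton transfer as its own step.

4

Step 1: The π electrons of the C=C bond attack a proton of H3O⁺; Markovnikov addition places the new C–H on the less-substituted alkene carbon, so the positive charge ends up on the more-substituted carbon — a secondary carbocation. H2O is released.
Step 2: A 1,2-hydride shift from the adjacent sec-butyl carbon moves the positive charge from the secondary centre to an adjacent carbon, generating a more stable tertiary carbocation.
Step 3: A lone pair on the oxygen of H2O attacks the carbocation, forming a C–O bond and an oxonium ion (a protonated alcohol).
Step 4: Deprotonation of the oxonium ion by a water molecule delivers the neutral alcohol and regenerates the acid catalyst.
Total: 4 elementary steps.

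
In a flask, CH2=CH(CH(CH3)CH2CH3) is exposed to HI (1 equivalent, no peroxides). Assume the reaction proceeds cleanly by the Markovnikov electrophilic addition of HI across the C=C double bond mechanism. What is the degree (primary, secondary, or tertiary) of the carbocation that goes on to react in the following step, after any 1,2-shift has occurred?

tertiary

Step 1: Protonation of the alkene by HI: the π bond acts as the nucleophile and picks up H⁺, giving the more stable (Markovnikov) secondary carbocation. The H–I bond breaks heterolytically, releasing I⁻.
Step 2: Carbocation rearrangement: a 1,2-hydride shift from the adjacent sec-butyl carbon converts the initially-formed secondary cation into the more stable tertiary cation.
The cation rearranges from secondary to tertiary via a 1,2-hydride shift from the adjacent sec-butyl carbon; the tertiary cation is what reacts next.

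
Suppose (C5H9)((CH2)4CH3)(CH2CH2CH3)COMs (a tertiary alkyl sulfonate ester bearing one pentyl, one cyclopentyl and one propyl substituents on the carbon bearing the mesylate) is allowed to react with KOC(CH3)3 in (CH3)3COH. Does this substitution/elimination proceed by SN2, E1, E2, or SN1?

E2

Conditions: a strong/bulky base with a tertiary substrate bearing a β-hydrogen.
These conditions are the textbook signature of the E2 pathway.
A strong (often hindered) base removes a β-H in concert with loss of the leaving group — bimolecular elimination.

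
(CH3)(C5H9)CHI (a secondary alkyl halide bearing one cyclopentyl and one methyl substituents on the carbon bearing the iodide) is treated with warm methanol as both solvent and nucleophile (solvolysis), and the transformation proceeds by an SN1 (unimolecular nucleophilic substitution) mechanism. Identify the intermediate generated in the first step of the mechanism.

secondary carbocation

Step 1: The C–I bond breaks with both electrons going to the iodide; I⁻ leaves and a secondary carbocation remains.
After step 1 the species present is a secondary carbocation.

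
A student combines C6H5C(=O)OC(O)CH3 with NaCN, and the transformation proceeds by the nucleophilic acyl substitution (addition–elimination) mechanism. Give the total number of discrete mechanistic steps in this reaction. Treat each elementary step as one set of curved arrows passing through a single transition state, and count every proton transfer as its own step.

Step 1: Nucleophilic addition of CN⁻ to the acyl carbon breaks the π(C=O) bond and yields a tetrahedral, anionic intermediate.
Step 2: Collapse of the tetrahedral intermediate: the alkoxide oxygen pushes its lone pair back to re-form C=O while CH3CO2⁻ leaves.
Total: 2 elementary steps.

2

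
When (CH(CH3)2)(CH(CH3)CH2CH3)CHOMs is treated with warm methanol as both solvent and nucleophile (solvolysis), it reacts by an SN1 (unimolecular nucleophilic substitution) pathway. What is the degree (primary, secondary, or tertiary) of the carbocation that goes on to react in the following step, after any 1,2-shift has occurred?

tertiary

Step 1: Unassisted departure of MsO⁻ (taking the C–O bonding pair) generates a secondary carbocation.
Step 2: Carbocation rearrangement: a 1,2-hydride shift from the adjacent sec-butyl carbon converts the initially-formed secondary cation into the more stable tertiary cation.
The cation rearranges from secondary to tertiary via a 1,2-hydride shift from the adjacent sec-butyl carbon; the tertiary cation is what reacts next.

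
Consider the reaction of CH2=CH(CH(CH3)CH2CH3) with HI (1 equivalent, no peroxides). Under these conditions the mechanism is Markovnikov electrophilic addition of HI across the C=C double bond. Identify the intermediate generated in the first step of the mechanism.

Step 1: The π electrons of the C=C bond attack a proton of HI; Markovnikov addition places the new C–H on the less-substituted alkene carbon, so the positive charge ends up on the more-substituted carbon — a secondary carbocation. The H–I bond breaks heterolytically, releasing I⁻.
After step 1 the species present is a secondary carbocation.

secondary carbocation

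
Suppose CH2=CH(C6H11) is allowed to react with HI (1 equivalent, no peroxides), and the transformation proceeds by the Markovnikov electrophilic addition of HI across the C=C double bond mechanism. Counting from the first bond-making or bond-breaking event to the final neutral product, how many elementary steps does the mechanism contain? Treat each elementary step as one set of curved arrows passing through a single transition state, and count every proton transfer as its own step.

3

Step 1: Electrophilic addition begins with the π(C=C) electrons forming a bond to the proton of HI. Following Markovnikov's rule, the resulting cation is secondary. The H–I bond breaks heterolytically, releasing I⁻.
Step 2: A 1,2-hydride shift from the adjacent cyclohexyl carbon moves the positive charge from the secondary centre to an adjacent carbon, generating a more stable tertiary carbocation.
Step 3: The I⁻ anion donates a lone pair to the carbocation, forming the new C–I σ-bond and giving the neutral alkyl halide.
Total: 3 elementary steps.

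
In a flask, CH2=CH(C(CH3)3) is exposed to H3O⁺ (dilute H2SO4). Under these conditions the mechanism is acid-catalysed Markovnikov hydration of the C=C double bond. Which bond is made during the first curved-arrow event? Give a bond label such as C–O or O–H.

C–H

Step 1: The π electrons of the C=C bond attack a proton of H3O⁺; Markovnikov addition places the new C–H on the less-substituted alkene carbon, so the positive charge ends up on the more-substituted carbon — a secondary carbocation. H2O is released.
The bond formed in this step is the C–H bond.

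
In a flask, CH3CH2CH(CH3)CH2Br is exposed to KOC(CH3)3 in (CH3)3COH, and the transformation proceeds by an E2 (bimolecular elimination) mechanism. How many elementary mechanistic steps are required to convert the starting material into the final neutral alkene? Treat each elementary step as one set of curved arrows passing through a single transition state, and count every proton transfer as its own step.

1

Step 1: In one step, (CH3)3CO⁻ pulls off a β-proton, the C–Br bond cleaves, and a C=C double bond forms between the α- and β-carbons (E2, anti elimination).
Total: 1 elementary step.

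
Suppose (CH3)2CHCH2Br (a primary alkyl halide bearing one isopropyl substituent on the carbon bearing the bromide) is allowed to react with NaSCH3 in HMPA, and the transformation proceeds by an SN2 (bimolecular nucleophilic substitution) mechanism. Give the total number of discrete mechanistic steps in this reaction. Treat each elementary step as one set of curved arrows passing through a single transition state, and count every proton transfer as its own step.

Step 1: The methanethiolate nucleophile donates a lone pair from S to the α-carbon in a backside attack; simultaneously the C–Br σ-bond breaks and both of its electrons leave with Br⁻. One concerted step with inversion of configuration.
Total: 1 elementary step.

1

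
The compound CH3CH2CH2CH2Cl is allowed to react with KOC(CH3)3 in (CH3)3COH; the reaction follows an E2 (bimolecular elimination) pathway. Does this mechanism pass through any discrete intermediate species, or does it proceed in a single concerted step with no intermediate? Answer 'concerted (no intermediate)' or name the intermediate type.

Concerted anti-periplanar elimination: (CH3)3CO⁻ abstracts a β-H while Cl⁻ leaves, and the C–H electrons become the new C=C π bond — all in a single transition state.
All bond changes occur in one transition state; no discrete intermediate is formed.

concerted (no intermediate)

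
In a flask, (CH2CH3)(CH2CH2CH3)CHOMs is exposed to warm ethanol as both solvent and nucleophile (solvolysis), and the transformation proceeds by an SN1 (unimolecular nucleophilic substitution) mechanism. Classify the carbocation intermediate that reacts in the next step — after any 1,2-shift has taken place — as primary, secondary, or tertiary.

Step 1: Rate-determining heterolysis of the C–O bond gives MsO⁻ and a secondary carbocation.
No single 1,2-shift to an adjacent carbon would give a more-substituted cation, so no rearrangement occurs.

secondary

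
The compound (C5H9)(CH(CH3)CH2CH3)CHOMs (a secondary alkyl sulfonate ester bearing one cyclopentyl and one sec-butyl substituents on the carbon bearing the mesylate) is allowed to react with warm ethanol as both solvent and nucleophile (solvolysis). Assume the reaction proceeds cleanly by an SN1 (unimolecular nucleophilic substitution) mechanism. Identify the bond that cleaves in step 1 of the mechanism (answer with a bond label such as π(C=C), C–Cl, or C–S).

C–O

Step 1: Rate-determining heterolysis of the C–O bond gives MsO⁻ and a secondary carbocation.
The bond broken in this step is the C–O bond.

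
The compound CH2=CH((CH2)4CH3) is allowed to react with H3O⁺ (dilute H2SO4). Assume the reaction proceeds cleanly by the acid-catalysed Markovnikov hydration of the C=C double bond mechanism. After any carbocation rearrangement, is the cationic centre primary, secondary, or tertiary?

Step 1: Electrophilic addition begins with the π(C=C) electrons forming a bond to the proton of H3O⁺. Following Markovnikov's rule, the resulting cation is secondary. H2O is released.
No single 1,2-shift to an adjacent carbon would give a more-substituted cation, so no rearrangement occurs.

secondary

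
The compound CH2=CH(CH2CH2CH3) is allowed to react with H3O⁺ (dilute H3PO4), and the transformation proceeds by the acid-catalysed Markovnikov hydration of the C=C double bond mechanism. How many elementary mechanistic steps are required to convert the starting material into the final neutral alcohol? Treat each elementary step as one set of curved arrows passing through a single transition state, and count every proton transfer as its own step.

3

Step 1: Electrophilic addition begins with the π(C=C) electrons forming a bond to the proton of H3O⁺. Following Markovnikov's rule, the resulting cation is secondary. H2O is released.
(No 1,2-shift: no single shift to an adjacent carbon would give a more stable cation.)
Step 2: Water acts as the nucleophile: an oxygen lone pair bonds to the cationic carbon, giving an oxonium-ion intermediate.
Step 3: Deprotonation of the oxonium ion by a water molecule delivers the neutral alcohol and regenerates the acid catalyst.
Total: 3 elementary steps.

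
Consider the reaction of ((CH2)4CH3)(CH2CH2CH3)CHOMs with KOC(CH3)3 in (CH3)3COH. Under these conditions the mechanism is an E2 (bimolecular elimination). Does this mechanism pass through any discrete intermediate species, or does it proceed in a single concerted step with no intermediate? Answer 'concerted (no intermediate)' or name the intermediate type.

concerted (no intermediate)

Concerted anti-periplanar elimination: (CH3)3CO⁻ abstracts a β-H while MsO⁻ leaves, and the C–H electrons become the new C=C π bond — all in a single transition state.
All bond changes occur in one transition state; no discrete intermediate is formed.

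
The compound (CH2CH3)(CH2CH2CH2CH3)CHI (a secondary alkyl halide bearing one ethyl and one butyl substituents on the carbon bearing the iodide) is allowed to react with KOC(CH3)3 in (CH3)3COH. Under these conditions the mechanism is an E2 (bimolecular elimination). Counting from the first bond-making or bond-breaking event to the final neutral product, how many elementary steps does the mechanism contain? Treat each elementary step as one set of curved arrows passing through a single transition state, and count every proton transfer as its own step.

Step 1: In one step, (CH3)3CO⁻ pulls off a β-proton, the C–I bond cleaves, and a C=C double bond forms between the α- and β-carbons (E2, anti elimination).
Total: 1 elementary step.

1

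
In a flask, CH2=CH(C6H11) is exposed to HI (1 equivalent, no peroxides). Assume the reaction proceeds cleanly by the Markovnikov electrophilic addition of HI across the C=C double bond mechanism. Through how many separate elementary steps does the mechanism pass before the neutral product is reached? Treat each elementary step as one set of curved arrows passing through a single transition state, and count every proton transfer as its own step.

Step 1: Protonation of the alkene by HI: the π bond acts as the nucleophile and picks up H⁺, giving the more stable (Markovnikov) secondary carbocation. The H–I bond breaks heterolytically, releasing I⁻.
Step 2: A hydride (H with its bonding pair) migrates from the adjacent cyclohexyl carbon to the cationic centre — a 1,2-hydride shift — upgrading the secondary cation to a tertiary one.
Step 3: Nucleophilic attack by I⁻ on the carbocation completes the addition, giving R–I.
Total: 3 elementary steps.

3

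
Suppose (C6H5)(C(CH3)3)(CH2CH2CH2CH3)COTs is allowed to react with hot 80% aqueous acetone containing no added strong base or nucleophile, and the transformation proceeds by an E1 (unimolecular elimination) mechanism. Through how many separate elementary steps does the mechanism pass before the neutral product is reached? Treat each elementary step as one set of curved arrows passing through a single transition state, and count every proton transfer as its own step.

Step 1: Unassisted departure of TsO⁻ (taking the C–O bonding pair) generates a tertiary carbocation.
(No 1,2-shift: no single shift to an adjacent carbon would give a more stable cation.)
Step 2: A weak base (a water molecule from the solvent) removes a proton from a carbon adjacent to the cationic centre; the electrons of that C–H bond become the new π(C=C) bond, giving the alkene.
Total: 2 elementary steps.

2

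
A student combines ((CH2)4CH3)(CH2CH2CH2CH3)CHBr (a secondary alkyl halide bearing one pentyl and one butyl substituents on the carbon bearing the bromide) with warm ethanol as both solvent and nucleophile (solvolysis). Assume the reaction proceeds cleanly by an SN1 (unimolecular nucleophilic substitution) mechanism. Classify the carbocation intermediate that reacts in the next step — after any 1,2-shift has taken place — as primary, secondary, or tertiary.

Step 1: Unassisted departure of Br⁻ (taking the C–Br bonding pair) generates a secondary carbocation.
No single 1,2-shift to an adjacent carbon would give a more-substituted cation, so no rearrangement occurs.

secondary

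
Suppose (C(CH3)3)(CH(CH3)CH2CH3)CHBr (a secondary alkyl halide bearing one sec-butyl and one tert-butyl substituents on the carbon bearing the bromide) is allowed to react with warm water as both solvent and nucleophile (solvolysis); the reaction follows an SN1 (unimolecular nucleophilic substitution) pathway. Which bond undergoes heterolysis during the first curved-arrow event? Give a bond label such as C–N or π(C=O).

C–Br

Step 1: Ionisation: the C–Br σ-bond cleaves heterolytically; both bonding electrons depart with Br⁻, leaving a secondary carbocation at the α-carbon.
The bond broken in this step is the C–Br bond.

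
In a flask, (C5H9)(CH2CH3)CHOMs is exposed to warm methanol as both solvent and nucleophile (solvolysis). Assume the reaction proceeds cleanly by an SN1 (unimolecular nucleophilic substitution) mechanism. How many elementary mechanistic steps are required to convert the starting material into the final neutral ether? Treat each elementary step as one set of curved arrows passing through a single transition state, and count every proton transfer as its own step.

4

Step 1: The C–O bond breaks with both electrons going to the mesylate; MsO⁻ leaves and a secondary carbocation remains.
Step 2: A 1,2-hydride shift from the adjacent cyclopentyl carbon moves the positive charge from the secondary centre to an adjacent carbon, generating a more stable tertiary carbocation.
Step 3: CH3OH donates an oxygen lone pair into the empty p orbital of the cation, giving a protonated ether (an oxonium ion).
Step 4: Proton transfer from the O–H of the oxonium ion to a solvent molecule delivers the neutral ether.
Total: 4 elementary steps.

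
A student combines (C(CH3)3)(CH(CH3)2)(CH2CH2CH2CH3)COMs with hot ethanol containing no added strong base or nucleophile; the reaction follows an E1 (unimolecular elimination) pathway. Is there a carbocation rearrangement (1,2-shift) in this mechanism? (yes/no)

no

The first-formed carbocation is tertiary.
No single 1,2-shift to an adjacent carbon would produce a more-substituted cation than the one already present, so no rearrangement occurs.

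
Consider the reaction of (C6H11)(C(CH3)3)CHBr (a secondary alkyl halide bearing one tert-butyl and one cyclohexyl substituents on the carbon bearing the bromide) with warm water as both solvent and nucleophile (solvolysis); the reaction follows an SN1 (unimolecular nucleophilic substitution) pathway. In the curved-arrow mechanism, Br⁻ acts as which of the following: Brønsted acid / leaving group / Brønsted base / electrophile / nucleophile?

leaving group

Step 1: The C–Br bond breaks with both electrons going to the bromide; Br⁻ leaves and a secondary carbocation remains.
Br⁻ departs with both electrons of the breaking σ-bond — that is the definition of a leaving group.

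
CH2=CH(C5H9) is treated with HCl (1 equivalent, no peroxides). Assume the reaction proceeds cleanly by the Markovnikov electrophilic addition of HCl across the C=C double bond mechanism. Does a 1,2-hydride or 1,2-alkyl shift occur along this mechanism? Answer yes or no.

yes

The first-formed carbocation is secondary.
The adjacent cyclopentyl carbon already bears 2 other carbon substituents and has a hydrogen to migrate; after a 1,2-hydride shift from that carbon the positive charge sits on a tertiary centre.
Tertiary is more stable than secondary, so the shift occurs.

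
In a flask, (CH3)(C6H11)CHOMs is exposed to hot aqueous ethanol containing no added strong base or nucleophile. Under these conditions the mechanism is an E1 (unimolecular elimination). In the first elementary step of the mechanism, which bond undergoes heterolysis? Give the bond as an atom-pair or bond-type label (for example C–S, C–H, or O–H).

C–O

Step 1: Ionisation: the C–O σ-bond cleaves heterolytically; both bonding electrons depart with MsO⁻, leaving a secondary carbocation at the α-carbon.
The bond broken in this step is the C–O bond.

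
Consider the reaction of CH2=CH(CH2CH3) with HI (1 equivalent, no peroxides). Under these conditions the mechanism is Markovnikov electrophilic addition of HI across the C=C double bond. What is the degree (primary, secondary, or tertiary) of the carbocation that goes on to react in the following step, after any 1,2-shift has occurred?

secondary

Step 1: Electrophilic addition begins with the π(C=C) electrons forming a bond to the proton of HI. Following Markovnikov's rule, the resulting cation is secondary. The H–I bond breaks heterolytically, releasing I⁻.
No single 1,2-shift to an adjacent carbon would give a more-substituted cation, so no rearrangement occurs.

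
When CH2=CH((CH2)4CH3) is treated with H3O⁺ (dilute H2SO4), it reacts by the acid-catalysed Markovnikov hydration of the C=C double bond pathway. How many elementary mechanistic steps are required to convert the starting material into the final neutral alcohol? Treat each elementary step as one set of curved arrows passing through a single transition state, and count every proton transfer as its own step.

3

Step 1: Electrophilic addition begins with the π(C=C) electrons forming a bond to the proton of H3O⁺. Following Markovnikov's rule, the resulting cation is secondary. H2O is released.
(No 1,2-shift: no single shift to an adjacent carbon would give a more stable cation.)
Step 2: Nucleophilic capture of the cation by H2O produces the protonated alcohol (an oxonium ion).
Step 3: H2O removes a proton from the oxonium oxygen, regenerating H3O⁺ and giving the neutral alcohol.
Total: 3 elementary steps.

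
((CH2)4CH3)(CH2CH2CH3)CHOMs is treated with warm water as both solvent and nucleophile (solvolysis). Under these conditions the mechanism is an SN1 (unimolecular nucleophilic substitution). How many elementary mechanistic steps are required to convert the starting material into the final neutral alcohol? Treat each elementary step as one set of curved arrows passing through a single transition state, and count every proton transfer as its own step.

3

Step 1: The C–O bond breaks with both electrons going to the mesylate; MsO⁻ leaves and a secondary carbocation remains.
(No 1,2-shift: no single shift to an adjacent carbon would give a more stable cation.)
Step 2: Nucleophilic capture: the oxygen of H2O bonds to the cationic carbon, producing an oxonium-ion intermediate.
Step 3: A second solvent molecule removes the proton on oxygen, giving the neutral alcohol product.
Total: 3 elementary steps.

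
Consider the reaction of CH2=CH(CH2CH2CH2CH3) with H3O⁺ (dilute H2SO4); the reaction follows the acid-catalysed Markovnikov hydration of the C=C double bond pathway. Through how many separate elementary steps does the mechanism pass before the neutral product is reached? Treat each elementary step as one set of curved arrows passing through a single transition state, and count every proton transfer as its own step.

Step 1: Protonation of the alkene by H3O⁺: the π bond acts as the nucleophile and picks up H⁺, giving the more stable (Markovnikov) secondary carbocation. H2O is released.
(No 1,2-shift: no single shift to an adjacent carbon would give a more stable cation.)
Step 2: Water acts as the nucleophile: an oxygen lone pair bonds to the cationic carbon, giving an oxonium-ion intermediate.
Step 3: Proton transfer from the O–H of the oxonium ion to H2O completes the catalytic cycle and yields the alcohol.
Total: 3 elementary steps.

3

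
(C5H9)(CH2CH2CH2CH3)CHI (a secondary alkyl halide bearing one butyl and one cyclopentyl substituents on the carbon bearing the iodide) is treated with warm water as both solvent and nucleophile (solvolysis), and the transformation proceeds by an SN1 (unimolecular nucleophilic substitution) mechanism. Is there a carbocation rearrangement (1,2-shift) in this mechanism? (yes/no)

yes

The first-formed carbocation is secondary.
The adjacent cyclopentyl carbon already bears 2 other carbon substituents and has a hydrogen to migrate; after a 1,2-hydride shift from that carbon the positive charge sits on a tertiary centre.
Tertiary is more stable than secondary, so the shift occurs.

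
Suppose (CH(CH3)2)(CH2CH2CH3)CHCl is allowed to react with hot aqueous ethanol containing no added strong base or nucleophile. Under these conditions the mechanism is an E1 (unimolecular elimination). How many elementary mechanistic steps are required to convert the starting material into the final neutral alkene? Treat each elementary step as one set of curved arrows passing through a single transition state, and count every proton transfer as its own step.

3

Step 1: Ionisation: the C–Cl σ-bond cleaves heterolytically; both bonding electrons depart with Cl⁻, leaving a secondary carbocation at the α-carbon.
Step 2: A hydride (H with its bonding pair) migrates from the adjacent isopropyl carbon to the cationic centre — a 1,2-hydride shift — upgrading the secondary cation to a tertiary one.
Step 3: Loss of a β-proton to a water (or ethanol) molecule of the solvent: the C–H bonding pair collapses toward the cationic carbon to form the C=C π bond, yielding the alkene.
Total: 3 elementary steps.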